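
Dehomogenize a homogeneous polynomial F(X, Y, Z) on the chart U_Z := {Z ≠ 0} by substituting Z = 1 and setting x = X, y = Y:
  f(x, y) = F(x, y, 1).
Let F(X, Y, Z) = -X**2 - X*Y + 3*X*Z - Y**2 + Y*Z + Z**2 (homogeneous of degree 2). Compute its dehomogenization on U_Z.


f(x, y) = -x**2 - x*y + 3*x - y**2 + y + 1

On U_Z we set Z = 1. Each monomial c·X^i·Y^j·Z^k in F becomes c·x^i·y^j·1^k = c·x^i·y^j.
Substituting Z = 1: F(X, Y, 1) = -x**2 - x*y + 3*x - y**2 + y + 1.
Note: deg(f) ≤ deg(F) = 2; strict inequality happens when F is divisible by Z (lost terms).


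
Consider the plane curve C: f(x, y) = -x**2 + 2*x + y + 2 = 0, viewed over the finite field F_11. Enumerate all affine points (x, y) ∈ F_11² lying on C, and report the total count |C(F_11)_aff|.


Affine F_11-points: {(0, 9), (1, 8), (2, 9), (3, 1), (4, 6), (5, 2), (6, 0), (7, 0), (8, 2), (9, 6), (10, 1)}; count = 11.

For each of the 121 pairs (x, y) ∈ F_11², evaluate f(x, y) mod 11. Record the zeros.
  x = 0: [0↦2, 1↦3, 2↦4, 3↦5, 4↦6, 5↦7, 6↦8, 7↦9, 8↦10, 9↦0, 10↦1]  zeros at y ∈ {9}
  x = 1: [0↦3, 1↦4, 2↦5, 3↦6, 4↦7, 5↦8, 6↦9, 7↦10, 8↦0, 9↦1, 10↦2]  zeros at y ∈ {8}
  x = 2: [0↦2, 1↦3, 2↦4, 3↦5, 4↦6, 5↦7, 6↦8, 7↦9, 8↦10, 9↦0, 10↦1]  zeros at y ∈ {9}
  x = 3: [0↦10, 1↦0, 2↦1, 3↦2, 4↦3, 5↦4, 6↦5, 7↦6, 8↦7, 9↦8, 10↦9]  zeros at y ∈ {1}
  x = 4: [0↦5, 1↦6, 2↦7, 3↦8, 4↦9, 5↦10, 6↦0, 7↦1, 8↦2, 9↦3, 10↦4]  zeros at y ∈ {6}
  x = 5: [0↦9, 1↦10, 2↦0, 3↦1, 4↦2, 5↦3, 6↦4, 7↦5, 8↦6, 9↦7, 10↦8]  zeros at y ∈ {2}
  x = 6: [0↦0, 1↦1, 2↦2, 3↦3, 4↦4, 5↦5, 6↦6, 7↦7, 8↦8, 9↦9, 10↦10]  zeros at y ∈ {0}
  x = 7: [0↦0, 1↦1, 2↦2, 3↦3, 4↦4, 5↦5, 6↦6, 7↦7, 8↦8, 9↦9, 10↦10]  zeros at y ∈ {0}
  x = 8: [0↦9, 1↦10, 2↦0, 3↦1, 4↦2, 5↦3, 6↦4, 7↦5, 8↦6, 9↦7, 10↦8]  zeros at y ∈ {2}
  x = 9: [0↦5, 1↦6, 2↦7, 3↦8, 4↦9, 5↦10, 6↦0, 7↦1, 8↦2, 9↦3, 10↦4]  zeros at y ∈ {6}
  x = 10: [0↦10, 1↦0, 2↦1, 3↦2, 4↦3, 5↦4, 6↦5, 7↦6, 8↦7, 9↦8, 10↦9]  zeros at y ∈ {1}
Collecting zeros: affine points = {(0, 9), (1, 8), (2, 9), (3, 1), (4, 6), (5, 2), (6, 0), (7, 0), (8, 2), (9, 6), (10, 1)}.
Total count |C(F_11)_aff| = 11.


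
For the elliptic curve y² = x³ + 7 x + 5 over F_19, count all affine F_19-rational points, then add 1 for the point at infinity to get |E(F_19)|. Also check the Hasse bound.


Affine points = {(0, 9), (0, 10), (6, 4), (6, 15), (7, 6), (7, 13), (10, 7), (10, 12), (11, 8), (11, 11), (14, 4), (14, 15), (18, 4), (18, 15)}; affine count = 14; |E(F_19)| = 15.

Discriminant check: Δ ∝ 4a³ + 27b² = 4·7³ + 27·5² = 4·343 + 27·25 ≡ 14 (mod 19). Nonzero ⇒ E is nonsingular.
For each x ∈ F_19, compute rhs = x³ + 7·x + 5 mod 19, then count y ∈ F_19 with y² ≡ rhs.
  x = 0: rhs = 5, matching y values: 9, 10 (2 points).
  x = 1: rhs = 13, matching y values: none (0 points).
  x = 2: rhs = 8, matching y values: none (0 points).
  x = 3: rhs = 15, matching y values: none (0 points).
  x = 4: rhs = 2, matching y values: none (0 points).
  x = 5: rhs = 13, matching y values: none (0 points).
  x = 6: rhs = 16, matching y values: 4, 15 (2 points).
  x = 7: rhs = 17, matching y values: 6, 13 (2 points).
  x = 8: rhs = 3, matching y values: none (0 points).
  x = 9: rhs = 18, matching y values: none (0 points).
  x = 10: rhs = 11, matching y values: 7, 12 (2 points).
  x = 11: rhs = 7, matching y values: 8, 11 (2 points).
  x = 12: rhs = 12, matching y values: none (0 points).
  x = 13: rhs = 13, matching y values: none (0 points).
  x = 14: rhs = 16, matching y values: 4, 15 (2 points).
  x = 15: rhs = 8, matching y values: none (0 points).
  x = 16: rhs = 14, matching y values: none (0 points).
  x = 17: rhs = 2, matching y values: none (0 points).
  x = 18: rhs = 16, matching y values: 4, 15 (2 points).
Total affine count: 14.
Full point count |E(F_19)| = 14 + 1 = 15.
Hasse bound: |15 − (19+1)| = |-5| = 5 ≤ 2√19 ≈ 8.7178 ✓.


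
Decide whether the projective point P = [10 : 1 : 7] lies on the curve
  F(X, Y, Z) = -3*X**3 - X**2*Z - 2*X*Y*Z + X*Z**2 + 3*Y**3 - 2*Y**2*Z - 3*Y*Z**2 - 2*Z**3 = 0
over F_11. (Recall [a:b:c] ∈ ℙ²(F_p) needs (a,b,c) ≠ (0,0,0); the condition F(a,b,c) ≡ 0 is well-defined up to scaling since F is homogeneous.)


F(10,1,7) ≡ 8 (mod 11); P is NOT on the curve.

Evaluate F(10, 1, 7) term-by-term (mod 11).
  -3*X**3 ↦ -3·1000·1·1 = -3000
  -X**2*Z ↦ -1·100·1·7 = -700
  -2*X*Y*Z ↦ -2·10·1·7 = -140
  X*Z**2 ↦ 1·10·1·49 = 490
  3*Y**3 ↦ 3·1·1·1 = 3
  -2*Y**2*Z ↦ -2·1·1·7 = -14
  -3*Y*Z**2 ↦ -3·1·1·49 = -147
  -2*Z**3 ↦ -2·1·1·343 = -686
Sum: F(10, 1, 7) = (-3000) + (-700) + (-140) + (490) + (3) + (-14) + (-147) + (-686) = -4194.
Reducing mod 11: -4194 ≡ 8 (mod 11).
Since F(a, b, c) ≡ 8 ≠ 0 (mod 11), P does NOT lie on the curve.


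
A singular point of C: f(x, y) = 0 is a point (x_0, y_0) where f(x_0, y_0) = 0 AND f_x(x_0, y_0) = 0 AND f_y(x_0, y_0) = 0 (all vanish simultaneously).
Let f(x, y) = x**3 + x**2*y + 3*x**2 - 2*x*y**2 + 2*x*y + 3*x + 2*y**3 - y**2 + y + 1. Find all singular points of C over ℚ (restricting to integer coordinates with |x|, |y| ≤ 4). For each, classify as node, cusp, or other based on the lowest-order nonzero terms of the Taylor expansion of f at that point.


Singular points: {(-1, 0)}; classification: cusp.

Compute partial derivatives:
  f_x = 3*x**2 + 2*x*y + 6*x - 2*y**2 + 2*y + 3.
  f_y = x**2 - 4*x*y + 2*x + 6*y**2 - 2*y + 1.
Scan x_0 ∈ {−4, ..., 4}. For each x_0, f_y(x_0, y) is a polynomial in y; find its integer roots y ∈ {−4, ..., 4}, then test f_x and f at those candidates.
  x = -4: f_y(-4, y) = 6*y**2 + 14*y + 9; no integer root y with |y| ≤ 4.
  x = -3: f_y(-3, y) = 6*y**2 + 10*y + 4; vanishes at y ∈ {-1}. (-3, -1): f_x = 14 ≠ 0.
  x = -2: f_y(-2, y) = 6*y**2 + 6*y + 1; no integer root y with |y| ≤ 4.
  x = -1: f_y(-1, y) = 6*y**2 + 2*y; vanishes at y ∈ {0}. (-1, 0): f_x = 0, f = 0 — SINGULAR.
  x = 0: f_y(0, y) = 6*y**2 - 2*y + 1; no integer root y with |y| ≤ 4.
  x = 1: f_y(1, y) = 6*y**2 - 6*y + 4; no integer root y with |y| ≤ 4.
  x = 2: f_y(2, y) = 6*y**2 - 10*y + 9; no integer root y with |y| ≤ 4.
  x = 3: f_y(3, y) = 6*y**2 - 14*y + 16; no integer root y with |y| ≤ 4.
  x = 4: f_y(4, y) = 6*y**2 - 18*y + 25; no integer root y with |y| ≤ 4.
Only singular point on the grid: (-1, 0).
Classify: substitute x = -1 + u, y = 0 + v and expand: f = u**3 + u**2*v - 2*u*v**2 + 2*v**3 + v**2.
No constant or linear terms (consistent with a singular point). Quadratic part: v**2. Cubic part: u**3 + u**2*v - 2*u*v**2 + 2*v**3.
The quadratic part v**2 is a perfect square, so there is a single (double) tangent line v = 0, i.e. y = 0. Restricting the cubic part to that line (v = 0) leaves u**3 ≠ 0, so f is not divisible by v and the branch is v² ≈ -u**3 to lowest order — this is a cusp.
Classification: cusp.


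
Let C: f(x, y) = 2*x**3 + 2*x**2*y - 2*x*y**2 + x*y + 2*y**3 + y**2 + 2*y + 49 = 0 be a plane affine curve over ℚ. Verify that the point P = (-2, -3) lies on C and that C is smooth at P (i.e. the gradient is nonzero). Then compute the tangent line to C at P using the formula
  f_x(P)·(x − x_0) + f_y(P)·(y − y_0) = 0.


Tangent line at P: 27*x + 32*y + 150 = 0.

Step 1: f(-2, -3) = 0, so P lies on C.
Step 2: partial derivatives
  f_x(x, y) = 6*x**2 + 4*x*y - 2*y**2 + y, f_y(x, y) = 2*x**2 - 4*x*y + x + 6*y**2 + 2*y + 2.
  f_x(P) = 27, f_y(P) = 32 (gradient nonzero, so P is smooth).
Step 3: tangent line at P: 27·(x − -2) + 32·(y − -3) = 0.
Expanding: 27*x + 32*y + 150 = 0.


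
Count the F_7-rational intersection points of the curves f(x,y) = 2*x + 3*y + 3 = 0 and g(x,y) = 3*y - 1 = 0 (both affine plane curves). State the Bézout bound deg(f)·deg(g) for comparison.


Common zeros: {(5, 5)}; count = 1; Bézout bound = 1.

deg(f) = 1, deg(g) = 1, so Bézout bound = 1.
Scan x ∈ F_7. For each x, list the y ∈ F_7 with f(x, y) ≡ 0 and those with g(x, y) ≡ 0 (mod 7); the common zeros in that column are the intersection.
  x = 0: f ≡ 0 at y ∈ {6}; g ≡ 0 at y ∈ {5}; common: ∅.
  x = 1: f ≡ 0 at y ∈ {3}; g ≡ 0 at y ∈ {5}; common: ∅.
  x = 2: f ≡ 0 at y ∈ {0}; g ≡ 0 at y ∈ {5}; common: ∅.
  x = 3: f ≡ 0 at y ∈ {4}; g ≡ 0 at y ∈ {5}; common: ∅.
  x = 4: f ≡ 0 at y ∈ {1}; g ≡ 0 at y ∈ {5}; common: ∅.
  x = 5: f ≡ 0 at y ∈ {5}; g ≡ 0 at y ∈ {5}; common: {5}.
  x = 6: f ≡ 0 at y ∈ {2}; g ≡ 0 at y ∈ {5}; common: ∅.
Collecting: common zeros = {(5, 5)}, so the count is 1.
Comparison with the Bézout bound: 1 ≤ 1 = deg(f)·deg(g), as expected for curves with no common component (the bound is attained).


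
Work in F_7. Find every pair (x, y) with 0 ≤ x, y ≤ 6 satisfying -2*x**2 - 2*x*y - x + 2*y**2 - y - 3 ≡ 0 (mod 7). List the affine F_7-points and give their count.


Affine F_7-points: {(0, 5), (0, 6), (1, 1), (1, 4), (4, 2), (4, 6), (5, 4), (5, 5)}; count = 8.

For each of the 49 pairs (x, y) ∈ F_7², evaluate f(x, y) mod 7. Record the zeros.
  x = 0: [0↦4, 1↦5, 2↦3, 3↦5, 4↦4, 5↦0, 6↦0]  zeros at y ∈ {5, 6}
  x = 1: [0↦1, 1↦0, 2↦3, 3↦3, 4↦0, 5↦1, 6↦6]  zeros at y ∈ {1, 4}
  x = 2: [0↦1, 1↦5, 2↦6, 3↦4, 4↦6, 5↦5, 6↦1]  zeros at y ∈ ∅
  x = 3: [0↦4, 1↦6, 2↦5, 3↦1, 4↦1, 5↦5, 6↦6]  zeros at y ∈ ∅
  x = 4: [0↦3, 1↦3, 2↦0, 3↦1, 4↦6, 5↦1, 6↦0]  zeros at y ∈ {2, 6}
  x = 5: [0↦5, 1↦3, 2↦5, 3↦4, 4↦0, 5↦0, 6↦4]  zeros at y ∈ {4, 5}
  x = 6: [0↦3, 1↦6, 2↦6, 3↦3, 4↦4, 5↦2, 6↦4]  zeros at y ∈ ∅
Collecting zeros: affine points = {(0, 5), (0, 6), (1, 1), (1, 4), (4, 2), (4, 6), (5, 4), (5, 5)}.
Total count |C(F_7)_aff| = 8.


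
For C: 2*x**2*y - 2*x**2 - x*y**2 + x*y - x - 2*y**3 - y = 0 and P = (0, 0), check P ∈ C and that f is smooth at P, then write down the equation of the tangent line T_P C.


Tangent line at P: -x - y = 0.

Step 1: f(0, 0) = 0, so P lies on C.
Step 2: partial derivatives
  f_x(x, y) = 4*x*y - 4*x - y**2 + y - 1, f_y(x, y) = 2*x**2 - 2*x*y + x - 6*y**2 - 1.
  f_x(P) = -1, f_y(P) = -1 (gradient nonzero, so P is smooth).
Step 3: tangent line at P: -1·(x − 0) + -1·(y − 0) = 0.
Expanding: -x - y = 0.


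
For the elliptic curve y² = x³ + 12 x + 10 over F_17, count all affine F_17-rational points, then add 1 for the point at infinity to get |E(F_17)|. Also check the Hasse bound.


Affine points = {(2, 5), (2, 12), (5, 5), (5, 12), (6, 3), (6, 14), (10, 5), (10, 12), (13, 0), (14, 7), (14, 10)}; affine count = 11; |E(F_17)| = 12.

Discriminant check: Δ ∝ 4a³ + 27b² = 4·12³ + 27·10² = 4·1728 + 27·100 ≡ 7 (mod 17). Nonzero ⇒ E is nonsingular.
For each x ∈ F_17, compute rhs = x³ + 12·x + 10 mod 17, then count y ∈ F_17 with y² ≡ rhs.
  x = 0: rhs = 10, matching y values: none (0 points).
  x = 1: rhs = 6, matching y values: none (0 points).
  x = 2: rhs = 8, matching y values: 5, 12 (2 points).
  x = 3: rhs = 5, matching y values: none (0 points).
  x = 4: rhs = 3, matching y values: none (0 points).
  x = 5: rhs = 8, matching y values: 5, 12 (2 points).
  x = 6: rhs = 9, matching y values: 3, 14 (2 points).
  x = 7: rhs = 12, matching y values: none (0 points).
  x = 8: rhs = 6, matching y values: none (0 points).
  x = 9: rhs = 14, matching y values: none (0 points).
  x = 10: rhs = 8, matching y values: 5, 12 (2 points).
  x = 11: rhs = 11, matching y values: none (0 points).
  x = 12: rhs = 12, matching y values: none (0 points).
  x = 13: rhs = 0, matching y values: 0 (1 points).
  x = 14: rhs = 15, matching y values: 7, 10 (2 points).
  x = 15: rhs = 12, matching y values: none (0 points).
  x = 16: rhs = 14, matching y values: none (0 points).
Total affine count: 11.
Full point count |E(F_17)| = 11 + 1 = 12.
Hasse bound: |12 − (17+1)| = |-6| = 6 ≤ 2√17 ≈ 8.2462 ✓.


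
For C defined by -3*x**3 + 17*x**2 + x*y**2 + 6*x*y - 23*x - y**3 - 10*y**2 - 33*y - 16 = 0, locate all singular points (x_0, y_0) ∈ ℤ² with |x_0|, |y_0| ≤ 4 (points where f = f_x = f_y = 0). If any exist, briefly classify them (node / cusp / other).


Singular points: {(2, -3)}; classification: node.

Compute partial derivatives:
  f_x = -9*x**2 + 34*x + y**2 + 6*y - 23.
  f_y = 2*x*y + 6*x - 3*y**2 - 20*y - 33.
Scan x_0 ∈ {−4, ..., 4}. For each x_0, f_y(x_0, y) is a polynomial in y; find its integer roots y ∈ {−4, ..., 4}, then test f_x and f at those candidates.
  x = -4: f_y(-4, y) = -3*y**2 - 28*y - 57; vanishes at y ∈ {-3}. (-4, -3): f_x = -312 ≠ 0.
  x = -3: f_y(-3, y) = -3*y**2 - 26*y - 51; vanishes at y ∈ {-3}. (-3, -3): f_x = -215 ≠ 0.
  x = -2: f_y(-2, y) = -3*y**2 - 24*y - 45; vanishes at y ∈ {-3}. (-2, -3): f_x = -136 ≠ 0.
  x = -1: f_y(-1, y) = -3*y**2 - 22*y - 39; vanishes at y ∈ {-3}. (-1, -3): f_x = -75 ≠ 0.
  x = 0: f_y(0, y) = -3*y**2 - 20*y - 33; vanishes at y ∈ {-3}. (0, -3): f_x = -32 ≠ 0.
  x = 1: f_y(1, y) = -3*y**2 - 18*y - 27; vanishes at y ∈ {-3}. (1, -3): f_x = -7 ≠ 0.
  x = 2: f_y(2, y) = -3*y**2 - 16*y - 21; vanishes at y ∈ {-3}. (2, -3): f_x = 0, f = 0 — SINGULAR.
  x = 3: f_y(3, y) = -3*y**2 - 14*y - 15; vanishes at y ∈ {-3}. (3, -3): f_x = -11 ≠ 0.
  x = 4: f_y(4, y) = -3*y**2 - 12*y - 9; vanishes at y ∈ {-3, -1}. (4, -3): f_x = -40 ≠ 0; (4, -1): f_x = -36 ≠ 0.
Only singular point on the grid: (2, -3).
Classify: substitute x = 2 + u, y = -3 + v and expand: f = -3*u**3 - u**2 + u*v**2 - v**3 + v**2.
No constant or linear terms (consistent with a singular point). Quadratic part: -u**2 + v**2. Cubic part: -3*u**3 + u*v**2 - v**3.
The quadratic part v**2 - u**2 = (v − u)(v + u) splits into two distinct linear factors, so there are two distinct tangent lines y − -3 = ±(x − 2) — this is a node (ordinary double point).
Classification: node.


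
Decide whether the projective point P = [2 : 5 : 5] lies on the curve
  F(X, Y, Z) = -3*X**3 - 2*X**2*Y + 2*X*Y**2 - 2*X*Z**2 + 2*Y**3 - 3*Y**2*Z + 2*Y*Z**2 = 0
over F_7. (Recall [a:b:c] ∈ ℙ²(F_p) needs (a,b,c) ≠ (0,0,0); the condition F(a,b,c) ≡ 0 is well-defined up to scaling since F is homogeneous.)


F(2,5,5) ≡ 5 (mod 7); P is NOT on the curve.

Evaluate F(2, 5, 5) term-by-term (mod 7).
  -3*X**3 ↦ -3·8·1·1 = -24
  -2*X**2*Y ↦ -2·4·5·1 = -40
  2*X*Y**2 ↦ 2·2·25·1 = 100
  -2*X*Z**2 ↦ -2·2·1·25 = -100
  2*Y**3 ↦ 2·1·125·1 = 250
  -3*Y**2*Z ↦ -3·1·25·5 = -375
  2*Y*Z**2 ↦ 2·1·5·25 = 250
Sum: F(2, 5, 5) = (-24) + (-40) + (100) + (-100) + (250) + (-375) + (250) = 61.
Reducing mod 7: 61 ≡ 5 (mod 7).
Since F(a, b, c) ≡ 5 ≠ 0 (mod 7), P does NOT lie on the curve.


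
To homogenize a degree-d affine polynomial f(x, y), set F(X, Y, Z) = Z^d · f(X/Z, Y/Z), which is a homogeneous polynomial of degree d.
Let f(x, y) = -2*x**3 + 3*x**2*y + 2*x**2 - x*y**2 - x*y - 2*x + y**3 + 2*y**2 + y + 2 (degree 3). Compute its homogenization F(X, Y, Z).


F(X, Y, Z) = -2*X**3 + 3*X**2*Y + 2*X**2*Z - X*Y**2 - X*Y*Z - 2*X*Z**2 + Y**3 + 2*Y**2*Z + Y*Z**2 + 2*Z**3

deg(f) = 3.
Substitute x = X/Z, y = Y/Z into f, then multiply by Z^3.
  monomial -2·x^3·y^0 ↦ -2·X^3·Y^0·Z^0.
  monomial 3·x^2·y^1 ↦ 3·X^2·Y^1·Z^0.
  monomial 2·x^2·y^0 ↦ 2·X^2·Y^0·Z^1.
  monomial -1·x^1·y^2 ↦ -1·X^1·Y^2·Z^0.
  monomial -1·x^1·y^1 ↦ -1·X^1·Y^1·Z^1.
  monomial -2·x^1·y^0 ↦ -2·X^1·Y^0·Z^2.
  monomial 1·x^0·y^3 ↦ 1·X^0·Y^3·Z^0.
  monomial 2·x^0·y^2 ↦ 2·X^0·Y^2·Z^1.
  monomial 1·x^0·y^1 ↦ 1·X^0·Y^1·Z^2.
  monomial 2·x^0·y^0 ↦ 2·X^0·Y^0·Z^3.
Collecting: F(X, Y, Z) = -2*X**3 + 3*X**2*Y + 2*X**2*Z - X*Y**2 - X*Y*Z - 2*X*Z**2 + Y**3 + 2*Y**2*Z + Y*Z**2 + 2*Z**3.


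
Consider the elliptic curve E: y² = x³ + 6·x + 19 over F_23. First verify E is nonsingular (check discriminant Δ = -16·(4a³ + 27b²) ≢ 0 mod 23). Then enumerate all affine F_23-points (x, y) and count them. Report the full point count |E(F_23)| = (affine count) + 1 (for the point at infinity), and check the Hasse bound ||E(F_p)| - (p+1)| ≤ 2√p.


Affine points = {(1, 7), (1, 16), (2, 4), (2, 19), (3, 8), (3, 15), (5, 6), (5, 17), (6, 8), (6, 15), (7, 6), (7, 17), (8, 2), (8, 21), (11, 6), (11, 17), (12, 5), (12, 18), (14, 8), (14, 15), (16, 5), (16, 18), (18, 5), (18, 18), (19, 0), (22, 9), (22, 14)}; affine count = 27; |E(F_23)| = 28.

Discriminant check: Δ ∝ 4a³ + 27b² = 4·6³ + 27·19² = 4·216 + 27·361 ≡ 8 (mod 23). Nonzero ⇒ E is nonsingular.
For each x ∈ F_23, compute rhs = x³ + 6·x + 19 mod 23, then count y ∈ F_23 with y² ≡ rhs.
  x = 0: rhs = 19, matching y values: none (0 points).
  x = 1: rhs = 3, matching y values: 7, 16 (2 points).
  x = 2: rhs = 16, matching y values: 4, 19 (2 points).
  x = 3: rhs = 18, matching y values: 8, 15 (2 points).
  x = 4: rhs = 15, matching y values: none (0 points).
  x = 5: rhs = 13, matching y values: 6, 17 (2 points).
  x = 6: rhs = 18, matching y values: 8, 15 (2 points).
  x = 7: rhs = 13, matching y values: 6, 17 (2 points).
  x = 8: rhs = 4, matching y values: 2, 21 (2 points).
  x = 9: rhs = 20, matching y values: none (0 points).
  x = 10: rhs = 21, matching y values: none (0 points).
  x = 11: rhs = 13, matching y values: 6, 17 (2 points).
  x = 12: rhs = 2, matching y values: 5, 18 (2 points).
  x = 13: rhs = 17, matching y values: none (0 points).
  x = 14: rhs = 18, matching y values: 8, 15 (2 points).
  x = 15: rhs = 11, matching y values: none (0 points).
  x = 16: rhs = 2, matching y values: 5, 18 (2 points).
  x = 17: rhs = 20, matching y values: none (0 points).
  x = 18: rhs = 2, matching y values: 5, 18 (2 points).
  x = 19: rhs = 0, matching y values: 0 (1 points).
  x = 20: rhs = 20, matching y values: none (0 points).
  x = 21: rhs = 22, matching y values: none (0 points).
  x = 22: rhs = 12, matching y values: 9, 14 (2 points).
Total affine count: 27.
Full point count |E(F_23)| = 27 + 1 = 28.
Hasse bound: |28 − (23+1)| = |4| = 4 ≤ 2√23 ≈ 9.5917 ✓.


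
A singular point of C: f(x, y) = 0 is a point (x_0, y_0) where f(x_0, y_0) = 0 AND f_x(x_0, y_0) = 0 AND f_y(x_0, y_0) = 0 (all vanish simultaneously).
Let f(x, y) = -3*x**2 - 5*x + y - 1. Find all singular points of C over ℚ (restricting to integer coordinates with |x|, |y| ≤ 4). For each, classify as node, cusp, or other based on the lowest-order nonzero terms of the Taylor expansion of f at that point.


No singular points in the scanned grid; C is smooth there.

Compute partial derivatives:
  f_x = -6*x - 5.
  f_y = 1.
f_y = 1 is a nonzero constant, so f_y never vanishes: no point (x, y) can satisfy f = f_x = f_y = 0. In particular no (x, y) ∈ {−4, ..., 4}² is singular; the curve is smooth.


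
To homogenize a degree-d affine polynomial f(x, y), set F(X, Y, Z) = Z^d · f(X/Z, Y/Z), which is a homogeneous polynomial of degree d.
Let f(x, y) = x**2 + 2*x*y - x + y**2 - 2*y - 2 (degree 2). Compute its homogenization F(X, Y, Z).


F(X, Y, Z) = X**2 + 2*X*Y - X*Z + Y**2 - 2*Y*Z - 2*Z**2

deg(f) = 2.
Substitute x = X/Z, y = Y/Z into f, then multiply by Z^2.
  monomial 1·x^2·y^0 ↦ 1·X^2·Y^0·Z^0.
  monomial 2·x^1·y^1 ↦ 2·X^1·Y^1·Z^0.
  monomial -1·x^1·y^0 ↦ -1·X^1·Y^0·Z^1.
  monomial 1·x^0·y^2 ↦ 1·X^0·Y^2·Z^0.
  monomial -2·x^0·y^1 ↦ -2·X^0·Y^1·Z^1.
  monomial -2·x^0·y^0 ↦ -2·X^0·Y^0·Z^2.
Collecting: F(X, Y, Z) = X**2 + 2*X*Y - X*Z + Y**2 - 2*Y*Z - 2*Z**2.


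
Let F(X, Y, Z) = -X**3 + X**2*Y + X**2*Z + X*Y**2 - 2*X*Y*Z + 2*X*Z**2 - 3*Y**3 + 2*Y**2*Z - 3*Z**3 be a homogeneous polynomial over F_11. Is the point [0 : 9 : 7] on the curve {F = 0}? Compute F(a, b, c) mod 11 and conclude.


F(0,9,7) ≡ 8 (mod 11); P is NOT on the curve.

Evaluate F(0, 9, 7) term-by-term (mod 11).
  -X**3 ↦ -1·0·1·1 = 0
  X**2*Y ↦ 1·0·9·1 = 0
  X**2*Z ↦ 1·0·1·7 = 0
  X*Y**2 ↦ 1·0·81·1 = 0
  -2*X*Y*Z ↦ -2·0·9·7 = 0
  2*X*Z**2 ↦ 2·0·1·49 = 0
  -3*Y**3 ↦ -3·1·729·1 = -2187
  2*Y**2*Z ↦ 2·1·81·7 = 1134
  -3*Z**3 ↦ -3·1·1·343 = -1029
Sum: F(0, 9, 7) = (0) + (0) + (0) + (0) + (0) + (0) + (-2187) + (1134) + (-1029) = -2082.
Reducing mod 11: -2082 ≡ 8 (mod 11).
Since F(a, b, c) ≡ 8 ≠ 0 (mod 11), P does NOT lie on the curve.


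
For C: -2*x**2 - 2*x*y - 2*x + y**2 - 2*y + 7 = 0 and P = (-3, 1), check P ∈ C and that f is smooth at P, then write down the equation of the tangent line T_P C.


Tangent line at P: 8*x + 6*y + 18 = 0.

Step 1: f(-3, 1) = 0, so P lies on C.
Step 2: partial derivatives
  f_x(x, y) = -4*x - 2*y - 2, f_y(x, y) = -2*x + 2*y - 2.
  f_x(P) = 8, f_y(P) = 6 (gradient nonzero, so P is smooth).
Step 3: tangent line at P: 8·(x − -3) + 6·(y − 1) = 0.
Expanding: 8*x + 6*y + 18 = 0.


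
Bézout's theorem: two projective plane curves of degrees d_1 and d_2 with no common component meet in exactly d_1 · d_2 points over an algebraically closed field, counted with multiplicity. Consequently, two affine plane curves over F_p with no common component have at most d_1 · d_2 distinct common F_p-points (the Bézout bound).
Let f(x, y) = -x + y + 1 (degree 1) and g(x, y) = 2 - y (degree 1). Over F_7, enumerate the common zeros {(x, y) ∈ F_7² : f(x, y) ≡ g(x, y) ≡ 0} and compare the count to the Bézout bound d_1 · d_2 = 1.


Common zeros: {(3, 2)}; count = 1; Bézout bound = 1.

deg(f) = 1, deg(g) = 1, so Bézout bound = 1.
Scan x ∈ F_7. For each x, list the y ∈ F_7 with f(x, y) ≡ 0 and those with g(x, y) ≡ 0 (mod 7); the common zeros in that column are the intersection.
  x = 0: f ≡ 0 at y ∈ {6}; g ≡ 0 at y ∈ {2}; common: ∅.
  x = 1: f ≡ 0 at y ∈ {0}; g ≡ 0 at y ∈ {2}; common: ∅.
  x = 2: f ≡ 0 at y ∈ {1}; g ≡ 0 at y ∈ {2}; common: ∅.
  x = 3: f ≡ 0 at y ∈ {2}; g ≡ 0 at y ∈ {2}; common: {2}.
  x = 4: f ≡ 0 at y ∈ {3}; g ≡ 0 at y ∈ {2}; common: ∅.
  x = 5: f ≡ 0 at y ∈ {4}; g ≡ 0 at y ∈ {2}; common: ∅.
  x = 6: f ≡ 0 at y ∈ {5}; g ≡ 0 at y ∈ {2}; common: ∅.
Collecting: common zeros = {(3, 2)}, so the count is 1.
Comparison with the Bézout bound: 1 ≤ 1 = deg(f)·deg(g), as expected for curves with no common component (the bound is attained).


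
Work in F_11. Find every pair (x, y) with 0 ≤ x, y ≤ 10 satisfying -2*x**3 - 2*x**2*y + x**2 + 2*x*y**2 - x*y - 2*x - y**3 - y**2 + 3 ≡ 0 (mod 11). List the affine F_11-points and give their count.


Affine F_11-points: {(0, 3), (0, 4), (1, 0), (1, 6), (3, 9), (4, 6), (5, 5), (6, 1), (6, 4), (6, 6), (7, 2), (7, 4), (7, 7), (9, 5), (10, 8)}; count = 15.

For each of the 121 pairs (x, y) ∈ F_11², evaluate f(x, y) mod 11. Record the zeros.
  x = 0: [0↦3, 1↦1, 2↦2, 3↦0, 4↦0, 5↦7, 6↦4, 7↦7, 8↦10, 9↦7, 10↦3]  zeros at y ∈ {3, 4}
  x = 1: [0↦0, 1↦8, 2↦1, 3↦6, 4↦6, 5↦6, 6↦0, 7↦4, 8↦1, 9↦7, 10↦5]  zeros at y ∈ {0, 6}
  x = 2: [0↦9, 1↦1, 2↦4, 3↦1, 4↦8, 5↦8, 6↦6, 7↦7, 8↦5, 9↦5, 10↦1]  zeros at y ∈ ∅
  x = 3: [0↦7, 1↦1, 2↦10, 3↦6, 4↦5, 5↦1, 6↦10, 7↦4, 8↦10, 9↦0, 10↦1]  zeros at y ∈ {9}
  x = 4: [0↦4, 1↦7, 2↦7, 3↦9, 4↦7, 5↦6, 6↦0, 7↦5, 8↦4, 9↦2, 10↦4]  zeros at y ∈ {6}
  x = 5: [0↦10, 1↦7, 2↦5, 3↦9, 4↦2, 5↦0, 6↦8, 7↦9, 8↦8, 9↦10, 10↦9]  zeros at y ∈ {5}
  x = 6: [0↦2, 1↦0, 2↦3, 3↦5, 4↦0, 5↦4, 6↦0, 7↦4, 8↦10, 9↦1, 10↦4]  zeros at y ∈ {1, 4, 6}
  x = 7: [0↦1, 1↦7, 2↦0, 3↦7, 4↦0, 5↦6, 6↦8, 7↦0, 8↦9, 9↦7, 10↦10]  zeros at y ∈ {2, 4, 7}
  x = 8: [0↦6, 1↦5, 2↦6, 3↦3, 4↦1, 5↦5, 6↦9, 7↦7, 8↦4, 9↦5, 10↦4]  zeros at y ∈ ∅
  x = 9: [0↦5, 1↦4, 2↦9, 3↦3, 4↦2, 5↦0, 6↦2, 7↦2, 8↦5, 9↦5, 10↦7]  zeros at y ∈ {5}
  x = 10: [0↦8, 1↦3, 2↦8, 3↦6, 4↦2, 5↦1, 6↦8, 7↦6, 8↦0, 9↦6, 10↦7]  zeros at y ∈ {8}
Collecting zeros: affine points = {(0, 3), (0, 4), (1, 0), (1, 6), (3, 9), (4, 6), (5, 5), (6, 1), (6, 4), (6, 6), (7, 2), (7, 4), (7, 7), (9, 5), (10, 8)}.
Total count |C(F_11)_aff| = 15.


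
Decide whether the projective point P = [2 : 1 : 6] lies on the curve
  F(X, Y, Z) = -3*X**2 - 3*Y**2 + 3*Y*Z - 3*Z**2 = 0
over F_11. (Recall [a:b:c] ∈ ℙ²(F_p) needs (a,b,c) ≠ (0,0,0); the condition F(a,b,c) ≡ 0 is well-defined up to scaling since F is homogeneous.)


F(2,1,6) ≡ 5 (mod 11); P is NOT on the curve.

Evaluate F(2, 1, 6) term-by-term (mod 11).
  -3*X**2 ↦ -3·4·1·1 = -12
  -3*Y**2 ↦ -3·1·1·1 = -3
  3*Y*Z ↦ 3·1·1·6 = 18
  -3*Z**2 ↦ -3·1·1·36 = -108
Sum: F(2, 1, 6) = (-12) + (-3) + (18) + (-108) = -105.
Reducing mod 11: -105 ≡ 5 (mod 11).
Since F(a, b, c) ≡ 5 ≠ 0 (mod 11), P does NOT lie on the curve.


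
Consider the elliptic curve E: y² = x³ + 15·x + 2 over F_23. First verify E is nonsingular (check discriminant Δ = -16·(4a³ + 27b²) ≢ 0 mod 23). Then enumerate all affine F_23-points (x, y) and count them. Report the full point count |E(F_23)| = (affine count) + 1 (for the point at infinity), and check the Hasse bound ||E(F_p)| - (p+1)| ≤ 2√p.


Affine points = {(0, 5), (0, 18), (1, 8), (1, 15), (5, 8), (5, 15), (6, 3), (6, 20), (7, 6), (7, 17), (8, 6), (8, 17), (10, 5), (10, 18), (11, 7), (11, 16), (12, 1), (12, 22), (13, 5), (13, 18), (14, 9), (14, 14), (17, 8), (17, 15), (18, 3), (18, 20), (19, 4), (19, 19), (22, 3), (22, 20)}; affine count = 30; |E(F_23)| = 31.

Discriminant check: Δ ∝ 4a³ + 27b² = 4·15³ + 27·2² = 4·3375 + 27·4 ≡ 15 (mod 23). Nonzero ⇒ E is nonsingular.
For each x ∈ F_23, compute rhs = x³ + 15·x + 2 mod 23, then count y ∈ F_23 with y² ≡ rhs.
  x = 0: rhs = 2, matching y values: 5, 18 (2 points).
  x = 1: rhs = 18, matching y values: 8, 15 (2 points).
  x = 2: rhs = 17, matching y values: none (0 points).
  x = 3: rhs = 5, matching y values: none (0 points).
  x = 4: rhs = 11, matching y values: none (0 points).
  x = 5: rhs = 18, matching y values: 8, 15 (2 points).
  x = 6: rhs = 9, matching y values: 3, 20 (2 points).
  x = 7: rhs = 13, matching y values: 6, 17 (2 points).
  x = 8: rhs = 13, matching y values: 6, 17 (2 points).
  x = 9: rhs = 15, matching y values: none (0 points).
  x = 10: rhs = 2, matching y values: 5, 18 (2 points).
  x = 11: rhs = 3, matching y values: 7, 16 (2 points).
  x = 12: rhs = 1, matching y values: 1, 22 (2 points).
  x = 13: rhs = 2, matching y values: 5, 18 (2 points).
  x = 14: rhs = 12, matching y values: 9, 14 (2 points).
  x = 15: rhs = 14, matching y values: none (0 points).
  x = 16: rhs = 14, matching y values: none (0 points).
  x = 17: rhs = 18, matching y values: 8, 15 (2 points).
  x = 18: rhs = 9, matching y values: 3, 20 (2 points).
  x = 19: rhs = 16, matching y values: 4, 19 (2 points).
  x = 20: rhs = 22, matching y values: none (0 points).
  x = 21: rhs = 10, matching y values: none (0 points).
  x = 22: rhs = 9, matching y values: 3, 20 (2 points).
Total affine count: 30.
Full point count |E(F_23)| = 30 + 1 = 31.
Hasse bound: |31 − (23+1)| = |7| = 7 ≤ 2√23 ≈ 9.5917 ✓.


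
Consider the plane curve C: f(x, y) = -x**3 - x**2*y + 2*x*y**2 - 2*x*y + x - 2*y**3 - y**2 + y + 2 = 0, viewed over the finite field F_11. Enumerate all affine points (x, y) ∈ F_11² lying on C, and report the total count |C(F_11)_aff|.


Affine F_11-points: {(0, 1), (0, 7), (0, 8), (1, 7), (2, 2), (3, 0), (3, 1), (3, 7), (6, 5), (7, 1), (8, 2), (9, 3), (10, 2)}; count = 13.

For each of the 121 pairs (x, y) ∈ F_11², evaluate f(x, y) mod 11. Record the zeros.
  x = 0: [0↦2, 1↦0, 2↦6, 3↦8, 4↦5, 5↦7, 6↦2, 7↦0, 8↦0, 9↦1, 10↦2]  zeros at y ∈ {1, 7, 8}
  x = 1: [0↦2, 1↦10, 2↦8, 3↦6, 4↦3, 5↦9, 6↦1, 7↦0, 8↦5, 9↦4, 10↦7]  zeros at y ∈ {7}
  x = 2: [0↦7, 1↦1, 2↦0, 3↦3, 4↦9, 5↦6, 6↦4, 7↦2, 8↦10, 9↦5, 10↦8]  zeros at y ∈ {2}
  x = 3: [0↦0, 1↦0, 2↦9, 3↦4, 4↦6, 5↦3, 6↦5, 7↦0, 8↦9, 9↦9, 10↦10]  zeros at y ∈ {0, 1, 7}
  x = 4: [0↦8, 1↦1, 2↦7, 3↦3, 4↦10, 5↦5, 6↦9, 7↦10, 8↦7, 9↦10, 10↦7]  zeros at y ∈ ∅
  x = 5: [0↦3, 1↦9, 2↦10, 3↦5, 4↦4, 5↦6, 6↦10, 7↦4, 8↦9, 9↦2, 10↦4]  zeros at y ∈ ∅
  x = 6: [0↦1, 1↦7, 2↦1, 3↦4, 4↦4, 5↦0, 6↦2, 7↦9, 8↦9, 9↦1, 10↦6]  zeros at y ∈ {5}
  x = 7: [0↦7, 1↦0, 2↦7, 3↦5, 4↦4, 5↦3, 6↦1, 7↦8, 8↦1, 9↦1, 10↦7]  zeros at y ∈ {1}
  x = 8: [0↦4, 1↦4, 2↦0, 3↦2, 4↦9, 5↦9, 6↦1, 7↦6, 8↦1, 9↦7, 10↦1]  zeros at y ∈ {2}
  x = 9: [0↦8, 1↦2, 2↦7, 3↦0, 4↦2, 5↦1, 6↦7, 7↦8, 8↦3, 9↦2, 10↦4]  zeros at y ∈ {3}
  x = 10: [0↦2, 1↦10, 2↦0, 3↦4, 4↦10, 5↦6, 6↦2, 7↦8, 8↦1, 9↦2, 10↦10]  zeros at y ∈ {2}
Collecting zeros: affine points = {(0, 1), (0, 7), (0, 8), (1, 7), (2, 2), (3, 0), (3, 1), (3, 7), (6, 5), (7, 1), (8, 2), (9, 3), (10, 2)}.
Total count |C(F_11)_aff| = 13.


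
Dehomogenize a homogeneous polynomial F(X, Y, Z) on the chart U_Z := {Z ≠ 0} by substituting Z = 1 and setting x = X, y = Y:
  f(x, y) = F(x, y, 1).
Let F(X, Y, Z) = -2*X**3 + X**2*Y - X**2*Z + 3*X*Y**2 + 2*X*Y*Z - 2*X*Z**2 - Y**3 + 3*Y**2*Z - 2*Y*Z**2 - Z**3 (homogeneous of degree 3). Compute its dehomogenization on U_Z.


f(x, y) = -2*x**3 + x**2*y - x**2 + 3*x*y**2 + 2*x*y - 2*x - y**3 + 3*y**2 - 2*y - 1

On U_Z we set Z = 1. Each monomial c·X^i·Y^j·Z^k in F becomes c·x^i·y^j·1^k = c·x^i·y^j.
Substituting Z = 1: F(X, Y, 1) = -2*x**3 + x**2*y - x**2 + 3*x*y**2 + 2*x*y - 2*x - y**3 + 3*y**2 - 2*y - 1.
Note: deg(f) ≤ deg(F) = 3; strict inequality happens when F is divisible by Z (lost terms).


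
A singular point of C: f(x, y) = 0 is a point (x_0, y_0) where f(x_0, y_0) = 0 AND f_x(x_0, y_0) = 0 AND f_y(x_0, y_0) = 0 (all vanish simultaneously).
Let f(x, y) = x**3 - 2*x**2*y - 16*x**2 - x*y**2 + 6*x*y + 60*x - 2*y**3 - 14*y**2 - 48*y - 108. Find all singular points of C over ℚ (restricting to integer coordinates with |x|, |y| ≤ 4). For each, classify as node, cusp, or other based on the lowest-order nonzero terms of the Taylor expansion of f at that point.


Singular points: {(3, -3)}; classification: node.

Compute partial derivatives:
  f_x = 3*x**2 - 4*x*y - 32*x - y**2 + 6*y + 60.
  f_y = -2*x**2 - 2*x*y + 6*x - 6*y**2 - 28*y - 48.
Scan x_0 ∈ {−4, ..., 4}. For each x_0, f_y(x_0, y) is a polynomial in y; find its integer roots y ∈ {−4, ..., 4}, then test f_x and f at those candidates.
  x = -4: f_y(-4, y) = -6*y**2 - 20*y - 104; no integer root y with |y| ≤ 4.
  x = -3: f_y(-3, y) = -6*y**2 - 22*y - 84; no integer root y with |y| ≤ 4.
  x = -2: f_y(-2, y) = -6*y**2 - 24*y - 68; no integer root y with |y| ≤ 4.
  x = -1: f_y(-1, y) = -6*y**2 - 26*y - 56; no integer root y with |y| ≤ 4.
  x = 0: f_y(0, y) = -6*y**2 - 28*y - 48; no integer root y with |y| ≤ 4.
  x = 1: f_y(1, y) = -6*y**2 - 30*y - 44; no integer root y with |y| ≤ 4.
  x = 2: f_y(2, y) = -6*y**2 - 32*y - 44; no integer root y with |y| ≤ 4.
  x = 3: f_y(3, y) = -6*y**2 - 34*y - 48; vanishes at y ∈ {-3}. (3, -3): f_x = 0, f = 0 — SINGULAR.
  x = 4: f_y(4, y) = -6*y**2 - 36*y - 56; no integer root y with |y| ≤ 4.
Only singular point on the grid: (3, -3).
Classify: substitute x = 3 + u, y = -3 + v and expand: f = u**3 - 2*u**2*v - u**2 - u*v**2 - 2*v**3 + v**2.
No constant or linear terms (consistent with a singular point). Quadratic part: -u**2 + v**2. Cubic part: u**3 - 2*u**2*v - u*v**2 - 2*v**3.
The quadratic part v**2 - u**2 = (v − u)(v + u) splits into two distinct linear factors, so there are two distinct tangent lines y − -3 = ±(x − 3) — this is a node (ordinary double point).
Classification: node.


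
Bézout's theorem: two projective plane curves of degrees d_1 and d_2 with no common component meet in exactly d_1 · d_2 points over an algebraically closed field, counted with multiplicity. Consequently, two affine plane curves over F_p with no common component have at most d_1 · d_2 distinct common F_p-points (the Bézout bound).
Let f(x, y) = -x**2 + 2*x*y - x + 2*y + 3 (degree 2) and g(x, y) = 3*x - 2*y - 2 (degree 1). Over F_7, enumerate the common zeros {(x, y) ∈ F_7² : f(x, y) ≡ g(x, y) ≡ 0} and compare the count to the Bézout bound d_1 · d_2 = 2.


Common zeros: ∅; count = 0; Bézout bound = 2.

deg(f) = 2, deg(g) = 1, so Bézout bound = 2.
Scan x ∈ F_7. For each x, list the y ∈ F_7 with f(x, y) ≡ 0 and those with g(x, y) ≡ 0 (mod 7); the common zeros in that column are the intersection.
  x = 0: f ≡ 0 at y ∈ {2}; g ≡ 0 at y ∈ {6}; common: ∅.
  x = 1: f ≡ 0 at y ∈ {5}; g ≡ 0 at y ∈ {4}; common: ∅.
  x = 2: f ≡ 0 at y ∈ {4}; g ≡ 0 at y ∈ {2}; common: ∅.
  x = 3: f ≡ 0 at y ∈ {2}; g ≡ 0 at y ∈ {0}; common: ∅.
  x = 4: f ≡ 0 at y ∈ {1}; g ≡ 0 at y ∈ {5}; common: ∅.
  x = 5: f ≡ 0 at y ∈ {4}; g ≡ 0 at y ∈ {3}; common: ∅.
  x = 6: f ≡ 0 at y ∈ ∅; g ≡ 0 at y ∈ {1}; common: ∅.
Collecting: common zeros = ∅, so the count is 0.
Comparison with the Bézout bound: 0 ≤ 2 = deg(f)·deg(g), as expected for curves with no common component (the affine F_7-count falls short of the bound because intersections may lie at infinity, over extension fields, or carry multiplicity).


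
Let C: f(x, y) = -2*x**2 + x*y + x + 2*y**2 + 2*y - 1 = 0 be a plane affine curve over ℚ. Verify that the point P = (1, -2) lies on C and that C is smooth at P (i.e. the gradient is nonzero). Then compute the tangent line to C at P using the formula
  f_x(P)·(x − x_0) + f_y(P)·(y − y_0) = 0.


Tangent line at P: -5*x - 5*y - 5 = 0.

Step 1: f(1, -2) = 0, so P lies on C.
Step 2: partial derivatives
  f_x(x, y) = -4*x + y + 1, f_y(x, y) = x + 4*y + 2.
  f_x(P) = -5, f_y(P) = -5 (gradient nonzero, so P is smooth).
Step 3: tangent line at P: -5·(x − 1) + -5·(y − -2) = 0.
Expanding: -5*x - 5*y - 5 = 0.


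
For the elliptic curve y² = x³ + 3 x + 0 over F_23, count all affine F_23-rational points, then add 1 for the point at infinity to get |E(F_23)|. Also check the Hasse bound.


Affine points = {(0, 0), (1, 2), (1, 21), (3, 6), (3, 17), (5, 5), (5, 18), (6, 2), (6, 21), (10, 8), (10, 15), (12, 4), (12, 19), (14, 7), (14, 16), (15, 4), (15, 19), (16, 2), (16, 21), (19, 4), (19, 19), (21, 3), (21, 20)}; affine count = 23; |E(F_23)| = 24.

Discriminant check: Δ ∝ 4a³ + 27b² = 4·3³ + 27·0² = 4·27 + 27·0 ≡ 16 (mod 23). Nonzero ⇒ E is nonsingular.
For each x ∈ F_23, compute rhs = x³ + 3·x + 0 mod 23, then count y ∈ F_23 with y² ≡ rhs.
  x = 0: rhs = 0, matching y values: 0 (1 points).
  x = 1: rhs = 4, matching y values: 2, 21 (2 points).
  x = 2: rhs = 14, matching y values: none (0 points).
  x = 3: rhs = 13, matching y values: 6, 17 (2 points).
  x = 4: rhs = 7, matching y values: none (0 points).
  x = 5: rhs = 2, matching y values: 5, 18 (2 points).
  x = 6: rhs = 4, matching y values: 2, 21 (2 points).
  x = 7: rhs = 19, matching y values: none (0 points).
  x = 8: rhs = 7, matching y values: none (0 points).
  x = 9: rhs = 20, matching y values: none (0 points).
  x = 10: rhs = 18, matching y values: 8, 15 (2 points).
  x = 11: rhs = 7, matching y values: none (0 points).
  x = 12: rhs = 16, matching y values: 4, 19 (2 points).
  x = 13: rhs = 5, matching y values: none (0 points).
  x = 14: rhs = 3, matching y values: 7, 16 (2 points).
  x = 15: rhs = 16, matching y values: 4, 19 (2 points).
  x = 16: rhs = 4, matching y values: 2, 21 (2 points).
  x = 17: rhs = 19, matching y values: none (0 points).
  x = 18: rhs = 21, matching y values: none (0 points).
  x = 19: rhs = 16, matching y values: 4, 19 (2 points).
  x = 20: rhs = 10, matching y values: none (0 points).
  x = 21: rhs = 9, matching y values: 3, 20 (2 points).
  x = 22: rhs = 19, matching y values: none (0 points).
Total affine count: 23.
Full point count |E(F_23)| = 23 + 1 = 24.
Hasse bound: |24 − (23+1)| = |0| = 0 ≤ 2√23 ≈ 9.5917 ✓.


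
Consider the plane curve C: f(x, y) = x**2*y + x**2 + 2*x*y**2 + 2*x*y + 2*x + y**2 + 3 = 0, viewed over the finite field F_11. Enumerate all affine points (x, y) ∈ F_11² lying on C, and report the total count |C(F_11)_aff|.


Affine F_11-points: {(1, 4), (1, 6), (2, 0), (2, 5), (4, 6), (5, 3), (6, 4), (6, 5), (7, 0), (7, 9), (9, 1), (9, 10), (10, 1), (10, 9)}; count = 14.

For each of the 121 pairs (x, y) ∈ F_11², evaluate f(x, y) mod 11. Record the zeros.
  x = 0: [0↦3, 1↦4, 2↦7, 3↦1, 4↦8, 5↦6, 6↦6, 7↦8, 8↦1, 9↦7, 10↦4]  zeros at y ∈ ∅
  x = 1: [0↦6, 1↦1, 2↦2, 3↦9, 4↦0, 5↦8, 6↦0, 7↦9, 8↦2, 9↦1, 10↦6]  zeros at y ∈ {4, 6}
  x = 2: [0↦0, 1↦2, 2↦3, 3↦3, 4↦2, 5↦0, 6↦8, 7↦4, 8↦10, 9↦4, 10↦8]  zeros at y ∈ {0, 5}
  x = 3: [0↦7, 1↦7, 2↦10, 3↦5, 4↦3, 5↦4, 6↦8, 7↦4, 8↦3, 9↦5, 10↦10]  zeros at y ∈ ∅
  x = 4: [0↦5, 1↦5, 2↦1, 3↦4, 4↦3, 5↦9, 6↦0, 7↦9, 8↦3, 9↦4, 10↦1]  zeros at y ∈ {6}
  x = 5: [0↦5, 1↦7, 2↦9, 3↦0, 4↦2, 5↦4, 6↦6, 7↦8, 8↦10, 9↦1, 10↦3]  zeros at y ∈ {3}
  x = 6: [0↦7, 1↦2, 2↦1, 3↦4, 4↦0, 5↦0, 6↦4, 7↦1, 8↦2, 9↦7, 10↦5]  zeros at y ∈ {4, 5}
  x = 7: [0↦0, 1↦1, 2↦10, 3↦5, 4↦8, 5↦8, 6↦5, 7↦10, 8↦1, 9↦0, 10↦7]  zeros at y ∈ {0, 9}
  x = 8: [0↦6, 1↦4, 2↦3, 3↦3, 4↦4, 5↦6, 6↦9, 7↦2, 8↦7, 9↦2, 10↦9]  zeros at y ∈ ∅
  x = 9: [0↦3, 1↦0, 2↦2, 3↦9, 4↦10, 5↦5, 6↦5, 7↦10, 8↦9, 9↦2, 10↦0]  zeros at y ∈ {1, 10}
  x = 10: [0↦2, 1↦0, 2↦7, 3↦1, 4↦4, 5↦5, 6↦4, 7↦1, 8↦7, 9↦0, 10↦2]  zeros at y ∈ {1, 9}
Collecting zeros: affine points = {(1, 4), (1, 6), (2, 0), (2, 5), (4, 6), (5, 3), (6, 4), (6, 5), (7, 0), (7, 9), (9, 1), (9, 10), (10, 1), (10, 9)}.
Total count |C(F_11)_aff| = 14.


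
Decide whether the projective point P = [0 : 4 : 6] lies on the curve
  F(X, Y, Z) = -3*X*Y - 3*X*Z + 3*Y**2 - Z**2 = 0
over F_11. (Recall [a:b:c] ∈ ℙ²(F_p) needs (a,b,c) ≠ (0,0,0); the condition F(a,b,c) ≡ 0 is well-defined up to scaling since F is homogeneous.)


F(0,4,6) ≡ 1 (mod 11); P is NOT on the curve.

Evaluate F(0, 4, 6) term-by-term (mod 11).
  -3*X*Y ↦ -3·0·4·1 = 0
  -3*X*Z ↦ -3·0·1·6 = 0
  3*Y**2 ↦ 3·1·16·1 = 48
  -Z**2 ↦ -1·1·1·36 = -36
Sum: F(0, 4, 6) = (0) + (0) + (48) + (-36) = 12.
Reducing mod 11: 12 ≡ 1 (mod 11).
Since F(a, b, c) ≡ 1 ≠ 0 (mod 11), P does NOT lie on the curve.


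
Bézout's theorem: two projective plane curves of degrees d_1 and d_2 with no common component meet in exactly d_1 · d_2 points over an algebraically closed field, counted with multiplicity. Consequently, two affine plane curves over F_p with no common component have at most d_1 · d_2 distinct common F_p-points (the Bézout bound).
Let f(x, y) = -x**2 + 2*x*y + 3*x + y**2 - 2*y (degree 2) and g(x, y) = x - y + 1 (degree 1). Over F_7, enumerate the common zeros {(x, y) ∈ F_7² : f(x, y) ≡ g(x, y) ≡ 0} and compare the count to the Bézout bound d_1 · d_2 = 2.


Common zeros: ∅; count = 0; Bézout bound = 2.

deg(f) = 2, deg(g) = 1, so Bézout bound = 2.
Scan x ∈ F_7. For each x, list the y ∈ F_7 with f(x, y) ≡ 0 and those with g(x, y) ≡ 0 (mod 7); the common zeros in that column are the intersection.
  x = 0: f ≡ 0 at y ∈ {0, 2}; g ≡ 0 at y ∈ {1}; common: ∅.
  x = 1: f ≡ 0 at y ∈ ∅; g ≡ 0 at y ∈ {2}; common: ∅.
  x = 2: f ≡ 0 at y ∈ ∅; g ≡ 0 at y ∈ {3}; common: ∅.
  x = 3: f ≡ 0 at y ∈ {0, 3}; g ≡ 0 at y ∈ {4}; common: ∅.
  x = 4: f ≡ 0 at y ∈ ∅; g ≡ 0 at y ∈ {5}; common: ∅.
  x = 5: f ≡ 0 at y ∈ ∅; g ≡ 0 at y ∈ {6}; common: ∅.
  x = 6: f ≡ 0 at y ∈ {1, 3}; g ≡ 0 at y ∈ {0}; common: ∅.
Collecting: common zeros = ∅, so the count is 0.
Comparison with the Bézout bound: 0 ≤ 2 = deg(f)·deg(g), as expected for curves with no common component (the affine F_7-count falls short of the bound because intersections may lie at infinity, over extension fields, or carry multiplicity).


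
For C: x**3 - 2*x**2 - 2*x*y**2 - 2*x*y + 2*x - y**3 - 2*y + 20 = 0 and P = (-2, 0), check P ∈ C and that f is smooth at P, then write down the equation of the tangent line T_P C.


Tangent line at P: 22*x + 2*y + 44 = 0.

Step 1: f(-2, 0) = 0, so P lies on C.
Step 2: partial derivatives
  f_x(x, y) = 3*x**2 - 4*x - 2*y**2 - 2*y + 2, f_y(x, y) = -4*x*y - 2*x - 3*y**2 - 2.
  f_x(P) = 22, f_y(P) = 2 (gradient nonzero, so P is smooth).
Step 3: tangent line at P: 22·(x − -2) + 2·(y − 0) = 0.
Expanding: 22*x + 2*y + 44 = 0.
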